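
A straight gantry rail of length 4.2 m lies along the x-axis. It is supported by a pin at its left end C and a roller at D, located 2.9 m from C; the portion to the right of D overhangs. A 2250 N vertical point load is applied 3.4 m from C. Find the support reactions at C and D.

Moments about C: D_y·2.9 − 2250·3.4 = 0 → D_y = 7650/2.9 = 2637.93 ≈ 2638 N.
ΣF_y = 0: C_y + 2637.93 − 2250 = 0 → C_y = -387.9 N.
ΣF_x = 0: no horizontal applied forces, so C_x = 0.

C_x = 0, C_y = -387.9 N, D_y = 2638 N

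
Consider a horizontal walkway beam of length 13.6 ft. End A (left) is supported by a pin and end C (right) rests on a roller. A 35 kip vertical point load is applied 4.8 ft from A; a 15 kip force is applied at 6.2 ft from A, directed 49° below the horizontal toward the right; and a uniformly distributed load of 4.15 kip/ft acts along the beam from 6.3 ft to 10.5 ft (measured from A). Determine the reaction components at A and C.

A_x = -9.841 kip, A_y = 35.47 kip, C_y = 28.28 kip

Resultant of the distributed load: 4.15 × 4.2 = 17.43 kip at 8.4 ft from A.
Moments about A: C_y·13.6 − 35·4.8 − 15·sin49°·6.2 − (4.15·4.2)·8.4 = 0 → C_y = 384.6/13.6 = 28.2794 ≈ 28.28 kip.
ΣF_y = 0: A_y + 28.2794 − 35 − 15·sin49° − 4.15·4.2 = 0 → A_y = 35.47 kip.
ΣF_x = 0: A_x + 15·cos49° = 0 → A_x = -9.841 kip.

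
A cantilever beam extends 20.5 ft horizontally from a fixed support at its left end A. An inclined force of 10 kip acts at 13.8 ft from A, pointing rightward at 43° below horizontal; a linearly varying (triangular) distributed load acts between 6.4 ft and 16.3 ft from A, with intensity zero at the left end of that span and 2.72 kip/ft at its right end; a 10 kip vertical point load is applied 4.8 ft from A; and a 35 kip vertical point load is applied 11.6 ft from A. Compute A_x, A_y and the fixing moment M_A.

A_x = -7.314 kip, A_y = 65.28 kip, M_A = 723.1 kip·ft

Resultant of the triangular load: ½ × 2.72 × 9.9 = 13.464 kip, acting at 13 ft from A (one-third of the span from the peak).
ΣF_x = 0: A_x + 10·cos43° = 0 → A_x = -7.314 kip.
ΣF_y = 0: A_y − 10·sin43° − ½·2.72·9.9 − 10 − 35 = 0 → A_y = 65.28 kip.
ΣM about A: M_A − 10·sin43°·13.8 − (½·2.72·9.9)·13 − 10·4.8 − 35·11.6 = 0 → M_A = 723.1 kip·ft.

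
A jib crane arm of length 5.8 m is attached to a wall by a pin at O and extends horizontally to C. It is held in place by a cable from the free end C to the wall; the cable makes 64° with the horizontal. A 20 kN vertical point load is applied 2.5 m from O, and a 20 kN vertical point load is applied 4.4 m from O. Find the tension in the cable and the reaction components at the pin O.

T = 26.47 kN, O_x = 11.60 kN, O_y = 16.21 kN

ΣM about O: T·sin64°·5.8 − 20·2.5 − 20·4.4 = 0 → T = 138/(5.8·0.898794) = 26.4723 ≈ 26.47 kN.
ΣF_x = 0: O_x − T·cos64° = 0 → O_x = 26.4723 × 0.438371 = 11.60 kN.
ΣF_y = 0: O_y + T·sin64° − 20 − 20 = 0 → O_y = 40 − 26.4723 × 0.898794 = 16.21 kN.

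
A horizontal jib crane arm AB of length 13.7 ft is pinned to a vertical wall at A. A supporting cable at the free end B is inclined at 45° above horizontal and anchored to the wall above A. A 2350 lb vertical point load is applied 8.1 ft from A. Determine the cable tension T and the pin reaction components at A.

ΣM about A: T·sin45°·13.7 − 2350·8.1 = 0 → T = 19035/(13.7·0.707107) = 1964.93 ≈ 1965 lb.
ΣF_x = 0: A_x − T·cos45° = 0 → A_x = 1964.93 × 0.707107 = 1389 lb.
ΣF_y = 0: A_y + T·sin45° − 2350 = 0 → A_y = 2350 − 1964.93 × 0.707107 = 960.6 lb.

T = 1965 lb, A_x = 1389 lb, A_y = 960.6 lb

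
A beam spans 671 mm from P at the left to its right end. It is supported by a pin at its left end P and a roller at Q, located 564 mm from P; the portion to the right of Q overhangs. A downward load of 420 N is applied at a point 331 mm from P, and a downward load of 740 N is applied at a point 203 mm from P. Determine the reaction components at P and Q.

Taking moments about P: Q_y·564 − 420·331 − 740·203 = 0 → Q_y = 289240/564 = 512.837 ≈ 512.8 N.
ΣF_y = 0: P_y + 512.837 − 420 − 740 = 0 → P_y = 647.2 N.
ΣF_x = 0: no horizontal applied forces, so P_x = 0.

P_x = 0, P_y = 647.2 N, Q_y = 512.8 N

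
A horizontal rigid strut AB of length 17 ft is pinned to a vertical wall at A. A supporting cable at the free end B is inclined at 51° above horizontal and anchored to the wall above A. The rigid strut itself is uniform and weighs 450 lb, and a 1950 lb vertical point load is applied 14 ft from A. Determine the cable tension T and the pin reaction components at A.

ΣM about A: T·sin51°·17 − 450·8.5 − 1950·14 = 0 → T = 31125/(17·0.777146) = 2355.91 ≈ 2356 lb.
ΣF_x = 0: A_x − T·cos51° = 0 → A_x = 2355.91 × 0.62932 = 1483 lb.
ΣF_y = 0: A_y + T·sin51° − 450 − 1950 = 0 → A_y = 2400 − 2355.91 × 0.777146 = 569.1 lb.

T = 2356 lb, A_x = 1483 lb, A_y = 569.1 lb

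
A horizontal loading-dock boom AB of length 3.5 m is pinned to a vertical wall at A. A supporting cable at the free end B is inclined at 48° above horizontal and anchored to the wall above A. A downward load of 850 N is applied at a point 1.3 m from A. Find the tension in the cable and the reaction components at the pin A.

ΣM about A: T·sin48°·3.5 − 850·1.3 = 0 → T = 1105/(3.5·0.743145) = 424.835 ≈ 424.8 N.
ΣF_x = 0: A_x − T·cos48° = 0 → A_x = 424.835 × 0.669131 = 284.3 N.
ΣF_y = 0: A_y + T·sin48° − 850 = 0 → A_y = 850 − 424.835 × 0.743145 = 534.3 N.

T = 424.8 N, A_x = 284.3 N, A_y = 534.3 N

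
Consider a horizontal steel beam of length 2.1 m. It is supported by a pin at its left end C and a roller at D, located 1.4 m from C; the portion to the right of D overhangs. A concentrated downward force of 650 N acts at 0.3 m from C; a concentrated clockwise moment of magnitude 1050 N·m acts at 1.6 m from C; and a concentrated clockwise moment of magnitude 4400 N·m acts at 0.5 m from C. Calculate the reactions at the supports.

Moments about C: D_y·1.4 − 650·0.3 − 1050 − 4400 = 0 → D_y = 5645/1.4 = 4032.14 ≈ 4032 N.
ΣF_y = 0: C_y + 4032.14 − 650 = 0 → C_y = -3382 N.
ΣF_x = 0: no horizontal applied forces, so C_x = 0.

C_x = 0, C_y = -3382 N, D_y = 4032 N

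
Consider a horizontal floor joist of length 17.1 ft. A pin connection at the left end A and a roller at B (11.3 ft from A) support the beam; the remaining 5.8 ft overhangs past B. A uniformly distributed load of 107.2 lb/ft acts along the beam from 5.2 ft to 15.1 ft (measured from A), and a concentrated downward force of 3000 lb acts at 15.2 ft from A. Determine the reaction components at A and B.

A_x = 0, A_y = -927.4 lb, B_y = 4989 lb

Resultant of the distributed load: 107.2 × 9.9 = 1061.28 lb at 10.15 ft from A.
Moments about A: B_y·11.3 − (107.2·9.9)·10.15 − 3000·15.2 = 0 → B_y = 56371.992/11.3 = 4988.67 ≈ 4989 lb.
ΣF_y = 0: A_y + 4988.67 − 107.2·9.9 − 3000 = 0 → A_y = -927.4 lb.
ΣF_x = 0: no horizontal applied forces, so A_x = 0.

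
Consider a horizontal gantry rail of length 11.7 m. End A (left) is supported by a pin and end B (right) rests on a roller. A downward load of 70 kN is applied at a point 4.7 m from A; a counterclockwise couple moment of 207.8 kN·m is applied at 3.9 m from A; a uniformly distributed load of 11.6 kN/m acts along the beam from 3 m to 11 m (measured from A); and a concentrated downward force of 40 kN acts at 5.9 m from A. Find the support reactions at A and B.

A_x = 0, A_y = 116.7 kN, B_y = 86.05 kN

Resultant of the distributed load: 11.6 × 8 = 92.8 kN at 7 m from A.
ΣM about A: B_y·11.7 − 70·4.7 + 207.8 − (11.6·8)·7 − 40·5.9 = 0 → B_y = 1006.8/11.7 = 86.0513 ≈ 86.05 kN.
ΣF_y = 0: A_y + 86.0513 − 70 − 11.6·8 − 40 = 0 → A_y = 116.7 kN.
ΣF_x = 0: no horizontal applied forces, so A_x = 0.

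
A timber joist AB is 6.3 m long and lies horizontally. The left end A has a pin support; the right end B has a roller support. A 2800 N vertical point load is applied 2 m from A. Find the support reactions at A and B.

A_x = 0, A_y = 1911 N, B_y = 888.9 N

Moments about A: B_y·6.3 − 2800·2 = 0 → B_y = 5600/6.3 = 888.889 ≈ 888.9 N.
ΣF_y = 0: A_y + 888.889 − 2800 = 0 → A_y = 1911 N.
ΣF_x = 0: no horizontal applied forces, so A_x = 0.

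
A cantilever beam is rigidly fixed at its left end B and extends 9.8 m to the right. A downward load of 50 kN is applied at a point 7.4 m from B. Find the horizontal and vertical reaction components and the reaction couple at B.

ΣF_x = 0: B_x = 0.
ΣF_y = 0: B_y − 50 = 0 → B_y = 50.00 kN.
ΣM about B: M_B − 50·7.4 = 0 → M_B = 370.0 kN·m.

B_x = 0, B_y = 50.00 kN, M_B = 370.0 kN·m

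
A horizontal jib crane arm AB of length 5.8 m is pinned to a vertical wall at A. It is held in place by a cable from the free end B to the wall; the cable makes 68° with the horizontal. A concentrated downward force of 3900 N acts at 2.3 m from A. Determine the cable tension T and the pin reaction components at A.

T = 1668 N, A_x = 624.8 N, A_y = 2353 N

ΣM about A: T·sin68°·5.8 − 3900·2.3 = 0 → T = 8970/(5.8·0.927184) = 1668.01 ≈ 1668 N.
ΣF_x = 0: A_x − T·cos68° = 0 → A_x = 1668.01 × 0.374607 = 624.8 N.
ΣF_y = 0: A_y + T·sin68° − 3900 = 0 → A_y = 3900 − 1668.01 × 0.927184 = 2353 N.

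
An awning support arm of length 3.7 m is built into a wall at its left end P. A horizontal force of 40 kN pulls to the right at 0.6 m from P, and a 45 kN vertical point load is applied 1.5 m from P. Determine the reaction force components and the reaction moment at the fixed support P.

ΣF_x = 0: P_x + 40 = 0 → P_x = -40.00 kN.
ΣF_y = 0: P_y − 45 = 0 → P_y = 45.00 kN.
ΣM about P: M_P − 45·1.5 = 0 → M_P = 67.50 kN·m.

P_x = -40.00 kN, P_y = 45.00 kN, M_P = 67.50 kN·m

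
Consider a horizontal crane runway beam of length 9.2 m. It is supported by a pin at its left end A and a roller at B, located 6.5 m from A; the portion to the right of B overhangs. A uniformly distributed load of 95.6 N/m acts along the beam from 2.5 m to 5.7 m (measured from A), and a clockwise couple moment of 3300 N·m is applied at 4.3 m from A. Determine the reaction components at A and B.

A_x = 0, A_y = -394.7 N, B_y = 700.7 N

Resultant of the distributed load: 95.6 × 3.2 = 305.92 N at 4.1 m from A.
Taking moments about A: B_y·6.5 − (95.6·3.2)·4.1 − 3300 = 0 → B_y = 4554.272/6.5 = 700.657 ≈ 700.7 N.
ΣF_y = 0: A_y + 700.657 − 95.6·3.2 = 0 → A_y = -394.7 N.
ΣF_x = 0: no horizontal applied forces, so A_x = 0.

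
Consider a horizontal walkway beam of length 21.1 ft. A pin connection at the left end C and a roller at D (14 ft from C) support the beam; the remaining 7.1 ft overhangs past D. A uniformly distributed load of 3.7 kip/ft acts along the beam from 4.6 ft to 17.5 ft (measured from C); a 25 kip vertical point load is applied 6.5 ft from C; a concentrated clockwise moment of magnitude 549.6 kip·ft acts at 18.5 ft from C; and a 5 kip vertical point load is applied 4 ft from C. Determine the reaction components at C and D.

C_x = 0, C_y = -12.24 kip, D_y = 89.97 kip

Resultant of the distributed load: 3.7 × 12.9 = 47.73 kip at 11.05 ft from C.
Moments about C: D_y·14 − (3.7·12.9)·11.05 − 25·6.5 − 549.6 − 5·4 = 0 → D_y = 1259.5165/14 = 89.9655 ≈ 89.97 kip.
ΣF_y = 0: C_y + 89.9655 − 3.7·12.9 − 25 − 5 = 0 → C_y = -12.24 kip.
ΣF_x = 0: no horizontal applied forces, so C_x = 0.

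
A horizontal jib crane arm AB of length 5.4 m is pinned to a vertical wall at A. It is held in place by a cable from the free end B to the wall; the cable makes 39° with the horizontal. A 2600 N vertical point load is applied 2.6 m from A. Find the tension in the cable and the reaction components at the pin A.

T = 1989 N, A_x = 1546 N, A_y = 1348 N

ΣM about A: T·sin39°·5.4 − 2600·2.6 = 0 → T = 6760/(5.4·0.62932) = 1989.21 ≈ 1989 N.
ΣF_x = 0: A_x − T·cos39° = 0 → A_x = 1989.21 × 0.777146 = 1546 N.
ΣF_y = 0: A_y + T·sin39° − 2600 = 0 → A_y = 2600 − 1989.21 × 0.62932 = 1348 N.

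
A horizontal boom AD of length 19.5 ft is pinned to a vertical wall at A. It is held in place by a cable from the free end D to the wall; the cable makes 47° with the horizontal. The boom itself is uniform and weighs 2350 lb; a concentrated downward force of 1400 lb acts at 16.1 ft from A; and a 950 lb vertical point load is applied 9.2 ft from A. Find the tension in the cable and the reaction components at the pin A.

ΣM about A: T·sin47°·19.5 − 2350·9.75 − 1400·16.1 − 950·9.2 = 0 → T = 54192.5/(19.5·0.731354) = 3799.94 ≈ 3800 lb.
ΣF_x = 0: A_x − T·cos47° = 0 → A_x = 3799.94 × 0.681998 = 2592 lb.
ΣF_y = 0: A_y + T·sin47° − 2350 − 1400 − 950 = 0 → A_y = 4700 − 3799.94 × 0.731354 = 1921 lb.

T = 3800 lb, A_x = 2592 lb, A_y = 1921 lb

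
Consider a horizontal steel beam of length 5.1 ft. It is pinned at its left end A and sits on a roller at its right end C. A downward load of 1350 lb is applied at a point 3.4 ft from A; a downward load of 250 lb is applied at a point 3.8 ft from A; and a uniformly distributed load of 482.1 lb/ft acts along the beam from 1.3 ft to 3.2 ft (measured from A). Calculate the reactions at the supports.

A_x = 0, A_y = 1026 lb, C_y = 1490 lb

Resultant of the distributed load: 482.1 × 1.9 = 915.99 lb at 2.25 ft from A.
Taking moments about A: C_y·5.1 − 1350·3.4 − 250·3.8 − (482.1·1.9)·2.25 = 0 → C_y = 7600.9775/5.1 = 1490.39 ≈ 1490 lb.
ΣF_y = 0: A_y + 1490.39 − 1350 − 250 − 482.1·1.9 = 0 → A_y = 1026 lb.
ΣF_x = 0: no horizontal applied forces, so A_x = 0.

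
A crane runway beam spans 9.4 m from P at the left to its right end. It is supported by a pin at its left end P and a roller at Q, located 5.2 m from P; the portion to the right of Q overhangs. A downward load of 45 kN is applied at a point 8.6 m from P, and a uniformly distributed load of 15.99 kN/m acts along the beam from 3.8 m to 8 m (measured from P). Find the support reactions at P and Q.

Resultant of the distributed load: 15.99 × 4.2 = 67.158 kN at 5.9 m from P.
ΣM about P: Q_y·5.2 − 45·8.6 − (15.99·4.2)·5.9 = 0 → Q_y = 783.2322/5.2 = 150.622 ≈ 150.6 kN.
ΣF_y = 0: P_y + 150.622 − 45 − 15.99·4.2 = 0 → P_y = -38.46 kN.
ΣF_x = 0: no horizontal applied forces, so P_x = 0.

P_x = 0, P_y = -38.46 kN, Q_y = 150.6 kN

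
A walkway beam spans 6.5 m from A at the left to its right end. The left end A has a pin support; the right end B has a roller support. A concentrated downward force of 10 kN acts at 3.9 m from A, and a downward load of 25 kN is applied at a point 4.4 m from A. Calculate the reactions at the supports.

Moments about A: B_y·6.5 − 10·3.9 − 25·4.4 = 0 → B_y = 149/6.5 = 22.9231 ≈ 22.92 kN.
ΣF_y = 0: A_y + 22.9231 − 10 − 25 = 0 → A_y = 12.08 kN.
ΣF_x = 0: no horizontal applied forces, so A_x = 0.

A_x = 0, A_y = 12.08 kN, B_y = 22.92 kN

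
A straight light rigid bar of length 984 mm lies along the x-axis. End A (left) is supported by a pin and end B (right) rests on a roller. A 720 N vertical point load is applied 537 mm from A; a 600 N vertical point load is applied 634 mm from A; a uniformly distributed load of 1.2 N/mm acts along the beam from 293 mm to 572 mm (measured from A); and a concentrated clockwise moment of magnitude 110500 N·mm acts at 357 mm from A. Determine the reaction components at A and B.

Resultant of the distributed load: 1.2 × 279 = 334.8 N at 432.5 mm from A.
Moments about A: B_y·984 − 720·537 − 600·634 − (1.2·279)·432.5 − 110500 = 0 → B_y = 1022341/984 = 1038.96 ≈ 1039 N.
ΣF_y = 0: A_y + 1038.96 − 720 − 600 − 1.2·279 = 0 → A_y = 615.8 N.
ΣF_x = 0: no horizontal applied forces, so A_x = 0.

A_x = 0, A_y = 615.8 N, B_y = 1039 N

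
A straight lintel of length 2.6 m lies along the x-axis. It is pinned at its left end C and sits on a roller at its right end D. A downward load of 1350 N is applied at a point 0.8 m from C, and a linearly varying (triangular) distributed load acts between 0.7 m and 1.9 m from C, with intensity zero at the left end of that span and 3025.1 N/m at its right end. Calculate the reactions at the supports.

C_x = 0, C_y = 1703 N, D_y = 1463 N

Resultant of the triangular load: ½ × 3025.1 × 1.2 = 1815.06 N, acting at 1.5 m from C (one-third of the span from the peak).
ΣM about C: D_y·2.6 − 1350·0.8 − (½·3025.1·1.2)·1.5 = 0 → D_y = 3802.59/2.6 = 1462.53 ≈ 1463 N.
ΣF_y = 0: C_y + 1462.53 − 1350 − ½·3025.1·1.2 = 0 → C_y = 1703 N.
ΣF_x = 0: no horizontal applied forces, so C_x = 0.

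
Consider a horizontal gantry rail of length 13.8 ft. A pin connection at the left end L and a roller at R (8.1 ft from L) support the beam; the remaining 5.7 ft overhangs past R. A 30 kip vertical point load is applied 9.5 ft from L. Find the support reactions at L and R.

L_x = 0, L_y = -5.185 kip, R_y = 35.19 kip

Moments about L: R_y·8.1 − 30·9.5 = 0 → R_y = 285/8.1 = 35.1852 ≈ 35.19 kip.
ΣF_y = 0: L_y + 35.1852 − 30 = 0 → L_y = -5.185 kip.
ΣF_x = 0: no horizontal applied forces, so L_x = 0.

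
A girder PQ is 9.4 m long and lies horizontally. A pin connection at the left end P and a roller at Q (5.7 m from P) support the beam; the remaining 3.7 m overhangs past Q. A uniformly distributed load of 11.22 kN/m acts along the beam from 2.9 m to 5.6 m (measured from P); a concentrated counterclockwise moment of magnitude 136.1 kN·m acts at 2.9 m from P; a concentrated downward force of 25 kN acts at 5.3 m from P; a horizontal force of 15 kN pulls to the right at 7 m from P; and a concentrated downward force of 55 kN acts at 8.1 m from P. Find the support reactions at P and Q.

P_x = -15.00 kN, P_y = 10.18 kN, Q_y = 100.1 kN

Resultant of the distributed load: 11.22 × 2.7 = 30.294 kN at 4.25 m from P.
Moments about P: Q_y·5.7 − (11.22·2.7)·4.25 + 136.1 − 25·5.3 − 55·8.1 = 0 → Q_y = 570.6495/5.7 = 100.114 ≈ 100.1 kN.
ΣF_y = 0: P_y + 100.114 − 11.22·2.7 − 25 − 55 = 0 → P_y = 10.18 kN.
ΣF_x = 0: P_x + 15 = 0 → P_x = -15.00 kN.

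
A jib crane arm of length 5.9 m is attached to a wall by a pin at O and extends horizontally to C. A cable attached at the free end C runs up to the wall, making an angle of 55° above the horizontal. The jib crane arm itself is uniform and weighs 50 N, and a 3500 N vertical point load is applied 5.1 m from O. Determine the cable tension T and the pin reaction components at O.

T = 3724 N, O_x = 2136 N, O_y = 499.6 N

ΣM about O: T·sin55°·5.9 − 50·2.95 − 3500·5.1 = 0 → T = 17997.5/(5.9·0.819152) = 3723.88 ≈ 3724 N.
ΣF_x = 0: O_x − T·cos55° = 0 → O_x = 3723.88 × 0.573576 = 2136 N.
ΣF_y = 0: O_y + T·sin55° − 50 − 3500 = 0 → O_y = 3550 − 3723.88 × 0.819152 = 499.6 N.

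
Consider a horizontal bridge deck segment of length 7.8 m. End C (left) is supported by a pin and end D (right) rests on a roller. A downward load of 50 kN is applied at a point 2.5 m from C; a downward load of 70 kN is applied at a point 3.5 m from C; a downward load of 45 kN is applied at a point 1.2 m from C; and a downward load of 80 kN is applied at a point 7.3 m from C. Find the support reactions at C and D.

Moments about C: D_y·7.8 − 50·2.5 − 70·3.5 − 45·1.2 − 80·7.3 = 0 → D_y = 1008/7.8 = 129.231 ≈ 129.2 kN.
ΣF_y = 0: C_y + 129.231 − 50 − 70 − 45 − 80 = 0 → C_y = 115.8 kN.
ΣF_x = 0: no horizontal applied forces, so C_x = 0.

C_x = 0, C_y = 115.8 kN, D_y = 129.2 kN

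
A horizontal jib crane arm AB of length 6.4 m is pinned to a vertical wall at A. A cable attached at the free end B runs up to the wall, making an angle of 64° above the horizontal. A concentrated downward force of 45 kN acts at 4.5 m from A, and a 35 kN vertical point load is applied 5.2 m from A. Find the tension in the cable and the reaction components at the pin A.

ΣM about A: T·sin64°·6.4 − 45·4.5 − 35·5.2 = 0 → T = 384.5/(6.4·0.898794) = 66.843 ≈ 66.84 kN.
ΣF_x = 0: A_x − T·cos64° = 0 → A_x = 66.843 × 0.438371 = 29.30 kN.
ΣF_y = 0: A_y + T·sin64° − 45 − 35 = 0 → A_y = 80 − 66.843 × 0.898794 = 19.92 kN.

T = 66.84 kN, A_x = 29.30 kN, A_y = 19.92 kN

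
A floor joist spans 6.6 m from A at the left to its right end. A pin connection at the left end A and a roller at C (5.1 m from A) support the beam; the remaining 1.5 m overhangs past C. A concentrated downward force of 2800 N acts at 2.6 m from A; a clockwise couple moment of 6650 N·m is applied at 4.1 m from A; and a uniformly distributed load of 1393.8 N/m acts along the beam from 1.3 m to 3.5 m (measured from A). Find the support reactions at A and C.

A_x = 0, A_y = 1692 N, C_y = 4174 N

Resultant of the distributed load: 1393.8 × 2.2 = 3066.36 N at 2.4 m from A.
Taking moments about A: C_y·5.1 − 2800·2.6 − 6650 − (1393.8·2.2)·2.4 = 0 → C_y = 21289.264/5.1 = 4174.37 ≈ 4174 N.
ΣF_y = 0: A_y + 4174.37 − 2800 − 1393.8·2.2 = 0 → A_y = 1692 N.
ΣF_x = 0: no horizontal applied forces, so A_x = 0.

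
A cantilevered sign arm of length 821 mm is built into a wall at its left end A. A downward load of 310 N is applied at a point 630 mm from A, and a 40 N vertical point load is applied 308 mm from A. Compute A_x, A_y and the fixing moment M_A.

ΣF_x = 0: A_x = 0.
ΣF_y = 0: A_y − 310 − 40 = 0 → A_y = 350.0 N.
ΣM about A: M_A − 310·630 − 40·308 = 0 → M_A = 207600 N·mm.

A_x = 0, A_y = 350.0 N, M_A = 207600 N·mm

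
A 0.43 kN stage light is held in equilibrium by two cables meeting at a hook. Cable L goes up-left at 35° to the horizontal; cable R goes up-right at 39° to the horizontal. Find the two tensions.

ΣF_x = 0: −T_L·cos35° + T_R·cos39° = 0 → T_R = 1.05405·T_L.
ΣF_y = 0: T_L·sin35° + T_R·sin39° = 0.43.
Substitute: T_L·(0.573576 + 1.05405·0.62932) = 0.43 → T_L = 0.34764 ≈ 0.3476 kN.
Then T_R = 1.05405 × 0.34764 = 0.3664 kN.

T_L = 0.3476 kN, T_R = 0.3664 kN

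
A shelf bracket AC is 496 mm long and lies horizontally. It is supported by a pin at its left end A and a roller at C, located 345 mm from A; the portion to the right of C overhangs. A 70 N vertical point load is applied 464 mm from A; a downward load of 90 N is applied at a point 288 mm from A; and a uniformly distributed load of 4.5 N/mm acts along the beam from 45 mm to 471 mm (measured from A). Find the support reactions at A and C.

A_x = 0, A_y = 474.1 N, C_y = 1603 N

Resultant of the distributed load: 4.5 × 426 = 1917 N at 258 mm from A.
Moments about A: C_y·345 − 70·464 − 90·288 − (4.5·426)·258 = 0 → C_y = 552986/345 = 1602.86 ≈ 1603 N.
ΣF_y = 0: A_y + 1602.86 − 70 − 90 − 4.5·426 = 0 → A_y = 474.1 N.
ΣF_x = 0: no horizontal applied forces, so A_x = 0.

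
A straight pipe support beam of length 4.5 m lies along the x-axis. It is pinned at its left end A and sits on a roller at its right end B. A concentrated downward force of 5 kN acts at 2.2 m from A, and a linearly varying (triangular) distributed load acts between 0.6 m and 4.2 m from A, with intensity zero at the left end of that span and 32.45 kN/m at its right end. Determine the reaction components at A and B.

Resultant of the triangular load: ½ × 32.45 × 3.6 = 58.41 kN, acting at 3 m from A (one-third of the span from the peak).
ΣM about A: B_y·4.5 − 5·2.2 − (½·32.45·3.6)·3 = 0 → B_y = 186.23/4.5 = 41.3844 ≈ 41.38 kN.
ΣF_y = 0: A_y + 41.3844 − 5 − ½·32.45·3.6 = 0 → A_y = 22.03 kN.
ΣF_x = 0: no horizontal applied forces, so A_x = 0.

A_x = 0, A_y = 22.03 kN, B_y = 41.38 kN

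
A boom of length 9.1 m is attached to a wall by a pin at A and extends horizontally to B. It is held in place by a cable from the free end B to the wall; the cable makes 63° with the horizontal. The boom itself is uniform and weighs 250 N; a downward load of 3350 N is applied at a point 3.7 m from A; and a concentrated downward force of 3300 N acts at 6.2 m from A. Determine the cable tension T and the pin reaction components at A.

T = 4192 N, A_x = 1903 N, A_y = 3165 N

ΣM about A: T·sin63°·9.1 − 250·4.55 − 3350·3.7 − 3300·6.2 = 0 → T = 33992.5/(9.1·0.891007) = 4192.38 ≈ 4192 N.
ΣF_x = 0: A_x − T·cos63° = 0 → A_x = 4192.38 × 0.45399 = 1903 N.
ΣF_y = 0: A_y + T·sin63° − 250 − 3350 − 3300 = 0 → A_y = 6900 − 4192.38 × 0.891007 = 3165 N.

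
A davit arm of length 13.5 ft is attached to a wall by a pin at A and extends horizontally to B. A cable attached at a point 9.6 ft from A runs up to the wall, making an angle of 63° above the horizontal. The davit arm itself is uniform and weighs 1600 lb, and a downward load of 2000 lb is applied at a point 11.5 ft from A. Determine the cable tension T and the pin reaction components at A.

T = 3952 lb, A_x = 1794 lb, A_y = 79.17 lb

ΣM about A: T·sin63°·9.6 − 1600·6.75 − 2000·11.5 = 0 → T = 33800/(9.6·0.891007) = 3951.52 ≈ 3952 lb.
ΣF_x = 0: A_x − T·cos63° = 0 → A_x = 3951.52 × 0.45399 = 1794 lb.
ΣF_y = 0: A_y + T·sin63° − 1600 − 2000 = 0 → A_y = 3600 − 3951.52 × 0.891007 = 79.17 lb.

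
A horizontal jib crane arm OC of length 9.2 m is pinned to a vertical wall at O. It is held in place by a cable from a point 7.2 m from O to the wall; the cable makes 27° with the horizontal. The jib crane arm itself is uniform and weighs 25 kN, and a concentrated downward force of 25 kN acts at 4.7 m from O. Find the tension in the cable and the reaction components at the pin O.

T = 71.13 kN, O_x = 63.38 kN, O_y = 17.71 kN

ΣM about O: T·sin27°·7.2 − 25·4.6 − 25·4.7 = 0 → T = 232.5/(7.2·0.45399) = 71.1286 ≈ 71.13 kN.
ΣF_x = 0: O_x − T·cos27° = 0 → O_x = 71.1286 × 0.891007 = 63.38 kN.
ΣF_y = 0: O_y + T·sin27° − 25 − 25 = 0 → O_y = 50 − 71.1286 × 0.45399 = 17.71 kN.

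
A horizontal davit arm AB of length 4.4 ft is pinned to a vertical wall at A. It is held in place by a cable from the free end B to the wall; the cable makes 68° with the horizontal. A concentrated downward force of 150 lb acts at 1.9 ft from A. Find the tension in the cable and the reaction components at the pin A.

T = 69.86 lb, A_x = 26.17 lb, A_y = 85.23 lb

ΣM about A: T·sin68°·4.4 − 150·1.9 = 0 → T = 285/(4.4·0.927184) = 69.8596 ≈ 69.86 lb.
ΣF_x = 0: A_x − T·cos68° = 0 → A_x = 69.8596 × 0.374607 = 26.17 lb.
ΣF_y = 0: A_y + T·sin68° − 150 = 0 → A_y = 150 − 69.8596 × 0.927184 = 85.23 lb.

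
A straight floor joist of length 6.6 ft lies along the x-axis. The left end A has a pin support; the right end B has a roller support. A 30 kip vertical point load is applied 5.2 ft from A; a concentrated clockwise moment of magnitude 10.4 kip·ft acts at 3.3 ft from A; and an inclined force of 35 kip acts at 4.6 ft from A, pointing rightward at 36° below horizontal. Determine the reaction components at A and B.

A_x = -28.32 kip, A_y = 11.02 kip, B_y = 39.55 kip

Taking moments about A: B_y·6.6 − 30·5.2 − 10.4 − 35·sin36°·4.6 = 0 → B_y = 261.033/6.6 = 39.5505 ≈ 39.55 kip.
ΣF_y = 0: A_y + 39.5505 − 30 − 35·sin36° = 0 → A_y = 11.02 kip.
ΣF_x = 0: A_x + 35·cos36° = 0 → A_x = -28.32 kip.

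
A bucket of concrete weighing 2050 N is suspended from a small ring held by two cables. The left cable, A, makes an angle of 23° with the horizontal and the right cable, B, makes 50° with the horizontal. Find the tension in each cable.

T_A = 1378 N, T_B = 1973 N

ΣF_x = 0: −T_A·cos23° + T_B·cos50° = 0 → T_B = 1.43205·T_A.
ΣF_y = 0: T_A·sin23° + T_B·sin50° = 2050.
Substitute: T_A·(0.390731 + 1.43205·0.766044) = 2050 → T_A = 1377.92 ≈ 1378 N.
Then T_B = 1.43205 × 1377.92 = 1973 N.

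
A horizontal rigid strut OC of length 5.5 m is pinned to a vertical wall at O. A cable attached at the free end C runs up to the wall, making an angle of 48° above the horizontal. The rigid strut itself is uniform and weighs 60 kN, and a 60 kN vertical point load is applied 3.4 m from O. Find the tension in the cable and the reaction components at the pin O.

T = 90.28 kN, O_x = 60.41 kN, O_y = 52.91 kN

ΣM about O: T·sin48°·5.5 − 60·2.75 − 60·3.4 = 0 → T = 369/(5.5·0.743145) = 90.2797 ≈ 90.28 kN.
ΣF_x = 0: O_x − T·cos48° = 0 → O_x = 90.2797 × 0.669131 = 60.41 kN.
ΣF_y = 0: O_y + T·sin48° − 60 − 60 = 0 → O_y = 120 − 90.2797 × 0.743145 = 52.91 kN.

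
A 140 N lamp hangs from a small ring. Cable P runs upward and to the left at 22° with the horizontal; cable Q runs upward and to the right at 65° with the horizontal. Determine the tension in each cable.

ΣF_x = 0: −T_P·cos22° + T_Q·cos65° = 0 → T_Q = 2.1939·T_P.
ΣF_y = 0: T_P·sin22° + T_Q·sin65° = 140.
Substitute: T_P·(0.374607 + 2.1939·0.906308) = 140 → T_P = 59.2478 ≈ 59.25 N.
Then T_Q = 2.1939 × 59.2478 = 130.0 N.

T_P = 59.25 N, T_Q = 130.0 N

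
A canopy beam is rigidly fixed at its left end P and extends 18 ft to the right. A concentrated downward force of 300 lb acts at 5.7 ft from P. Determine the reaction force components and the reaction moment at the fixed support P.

P_x = 0, P_y = 300.0 lb, M_P = 1710 lb·ft

ΣF_x = 0: P_x = 0.
ΣF_y = 0: P_y − 300 = 0 → P_y = 300.0 lb.
ΣM about P: M_P − 300·5.7 = 0 → M_P = 1710 lb·ft.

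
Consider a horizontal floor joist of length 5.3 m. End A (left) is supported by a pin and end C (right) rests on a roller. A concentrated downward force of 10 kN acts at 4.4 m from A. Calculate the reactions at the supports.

ΣM about A: C_y·5.3 − 10·4.4 = 0 → C_y = 44/5.3 = 8.30189 ≈ 8.302 kN.
ΣF_y = 0: A_y + 8.30189 − 10 = 0 → A_y = 1.698 kN.
ΣF_x = 0: no horizontal applied forces, so A_x = 0.

A_x = 0, A_y = 1.698 kN, C_y = 8.302 kN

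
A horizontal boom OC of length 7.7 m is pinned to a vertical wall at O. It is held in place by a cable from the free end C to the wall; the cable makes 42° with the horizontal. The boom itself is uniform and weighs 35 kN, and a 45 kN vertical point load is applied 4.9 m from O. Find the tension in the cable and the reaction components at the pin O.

T = 68.95 kN, O_x = 51.24 kN, O_y = 33.86 kN

ΣM about O: T·sin42°·7.7 − 35·3.85 − 45·4.9 = 0 → T = 355.25/(7.7·0.669131) = 68.9497 ≈ 68.95 kN.
ΣF_x = 0: O_x − T·cos42° = 0 → O_x = 68.9497 × 0.743145 = 51.24 kN.
ΣF_y = 0: O_y + T·sin42° − 35 − 45 = 0 → O_y = 80 − 68.9497 × 0.669131 = 33.86 kN.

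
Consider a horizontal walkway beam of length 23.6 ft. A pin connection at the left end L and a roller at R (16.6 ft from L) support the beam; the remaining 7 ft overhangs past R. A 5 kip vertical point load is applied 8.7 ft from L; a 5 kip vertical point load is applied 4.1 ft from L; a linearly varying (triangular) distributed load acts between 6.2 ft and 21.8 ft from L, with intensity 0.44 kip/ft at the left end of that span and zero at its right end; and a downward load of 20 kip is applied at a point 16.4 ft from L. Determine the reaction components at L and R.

L_x = 0, L_y = 7.461 kip, R_y = 25.97 kip

Resultant of the triangular load: ½ × 0.44 × 15.6 = 3.432 kip, acting at 11.4 ft from L (one-third of the span from the peak).
Taking moments about L: R_y·16.6 − 5·8.7 − 5·4.1 − (½·0.44·15.6)·11.4 − 20·16.4 = 0 → R_y = 431.1248/16.6 = 25.9714 ≈ 25.97 kip.
ΣF_y = 0: L_y + 25.9714 − 5 − 5 − ½·0.44·15.6 − 20 = 0 → L_y = 7.461 kip.
ΣF_x = 0: no horizontal applied forces, so L_x = 0.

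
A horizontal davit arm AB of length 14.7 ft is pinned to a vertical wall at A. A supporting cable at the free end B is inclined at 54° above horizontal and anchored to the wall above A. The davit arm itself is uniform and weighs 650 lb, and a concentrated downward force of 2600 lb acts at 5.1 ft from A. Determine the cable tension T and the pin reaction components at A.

T = 1517 lb, A_x = 891.5 lb, A_y = 2023 lb

ΣM about A: T·sin54°·14.7 − 650·7.35 − 2600·5.1 = 0 → T = 18037.5/(14.7·0.809017) = 1516.71 ≈ 1517 lb.
ΣF_x = 0: A_x − T·cos54° = 0 → A_x = 1516.71 × 0.587785 = 891.5 lb.
ΣF_y = 0: A_y + T·sin54° − 650 − 2600 = 0 → A_y = 3250 − 1516.71 × 0.809017 = 2023 lb.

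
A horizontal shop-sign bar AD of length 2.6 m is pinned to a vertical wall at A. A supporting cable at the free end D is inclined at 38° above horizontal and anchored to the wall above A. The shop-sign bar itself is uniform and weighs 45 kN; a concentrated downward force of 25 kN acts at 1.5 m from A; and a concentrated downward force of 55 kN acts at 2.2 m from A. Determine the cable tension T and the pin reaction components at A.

ΣM about A: T·sin38°·2.6 − 45·1.3 − 25·1.5 − 55·2.2 = 0 → T = 217/(2.6·0.615661) = 135.564 ≈ 135.6 kN.
ΣF_x = 0: A_x − T·cos38° = 0 → A_x = 135.564 × 0.788011 = 106.8 kN.
ΣF_y = 0: A_y + T·sin38° − 45 − 25 − 55 = 0 → A_y = 125 − 135.564 × 0.615661 = 41.54 kN.

T = 135.6 kN, A_x = 106.8 kN, A_y = 41.54 kN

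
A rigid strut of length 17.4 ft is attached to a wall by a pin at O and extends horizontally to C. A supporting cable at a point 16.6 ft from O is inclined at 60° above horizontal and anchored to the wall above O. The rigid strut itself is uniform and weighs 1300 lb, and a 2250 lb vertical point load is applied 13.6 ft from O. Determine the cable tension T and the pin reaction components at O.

T = 2915 lb, O_x = 1458 lb, O_y = 1025 lb

ΣM about O: T·sin60°·16.6 − 1300·8.7 − 2250·13.6 = 0 → T = 41910/(16.6·0.866025) = 2915.27 ≈ 2915 lb.
ΣF_x = 0: O_x − T·cos60° = 0 → O_x = 2915.27 × 0.5 = 1458 lb.
ΣF_y = 0: O_y + T·sin60° − 1300 − 2250 = 0 → O_y = 3550 − 2915.27 × 0.866025 = 1025 lb.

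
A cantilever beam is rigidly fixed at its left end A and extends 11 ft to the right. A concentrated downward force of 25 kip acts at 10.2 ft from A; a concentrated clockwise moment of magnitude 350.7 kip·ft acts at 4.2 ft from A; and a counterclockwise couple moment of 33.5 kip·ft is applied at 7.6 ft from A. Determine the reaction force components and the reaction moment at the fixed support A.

ΣF_x = 0: A_x = 0.
ΣF_y = 0: A_y − 25 = 0 → A_y = 25.00 kip.
ΣM about A: M_A − 25·10.2 − 350.7 + 33.5 = 0 → M_A = 572.2 kip·ft.

A_x = 0, A_y = 25.00 kip, M_A = 572.2 kip·ft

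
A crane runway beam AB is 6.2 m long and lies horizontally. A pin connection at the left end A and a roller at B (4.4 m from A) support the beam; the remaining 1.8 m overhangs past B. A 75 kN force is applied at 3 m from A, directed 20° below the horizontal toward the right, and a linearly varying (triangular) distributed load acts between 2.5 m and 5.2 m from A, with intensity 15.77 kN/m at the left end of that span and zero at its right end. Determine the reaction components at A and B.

Resultant of the triangular load: ½ × 15.77 × 2.7 = 21.2895 kN, acting at 3.4 m from A (one-third of the span from the peak).
ΣM about A: B_y·4.4 − 75·sin20°·3 − (½·15.77·2.7)·3.4 = 0 → B_y = 149.339/4.4 = 33.9407 ≈ 33.94 kN.
ΣF_y = 0: A_y + 33.9407 − 75·sin20° − ½·15.77·2.7 = 0 → A_y = 13.00 kN.
ΣF_x = 0: A_x + 75·cos20° = 0 → A_x = -70.48 kN.

A_x = -70.48 kN, A_y = 13.00 kN, B_y = 33.94 kN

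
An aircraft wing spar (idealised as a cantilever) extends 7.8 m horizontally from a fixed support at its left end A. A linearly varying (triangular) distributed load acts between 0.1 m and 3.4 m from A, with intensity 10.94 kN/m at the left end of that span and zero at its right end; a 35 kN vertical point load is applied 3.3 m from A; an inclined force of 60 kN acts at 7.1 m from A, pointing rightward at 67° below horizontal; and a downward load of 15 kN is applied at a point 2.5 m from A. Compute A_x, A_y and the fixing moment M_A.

A_x = -23.44 kN, A_y = 123.3 kN, M_A = 566.8 kN·m

Resultant of the triangular load: ½ × 10.94 × 3.3 = 18.051 kN, acting at 1.2 m from A (one-third of the span from the peak).
ΣF_x = 0: A_x + 60·cos67° = 0 → A_x = -23.44 kN.
ΣF_y = 0: A_y − ½·10.94·3.3 − 35 − 60·sin67° − 15 = 0 → A_y = 123.3 kN.
ΣM about A: M_A − (½·10.94·3.3)·1.2 − 35·3.3 − 60·sin67°·7.1 − 15·2.5 = 0 → M_A = 566.8 kN·m.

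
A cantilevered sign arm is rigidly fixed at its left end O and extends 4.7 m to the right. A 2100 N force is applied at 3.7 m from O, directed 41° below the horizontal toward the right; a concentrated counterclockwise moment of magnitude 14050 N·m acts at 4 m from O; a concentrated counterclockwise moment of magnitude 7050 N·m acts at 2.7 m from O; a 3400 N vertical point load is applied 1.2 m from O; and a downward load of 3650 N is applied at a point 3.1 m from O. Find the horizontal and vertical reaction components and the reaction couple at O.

O_x = -1585 N, O_y = 8428 N, M_O = -607.4 N·m

ΣF_x = 0: O_x + 2100·cos41° = 0 → O_x = -1585 N.
ΣF_y = 0: O_y − 2100·sin41° − 3400 − 3650 = 0 → O_y = 8428 N.
ΣM about O: M_O − 2100·sin41°·3.7 + 14050 + 7050 − 3400·1.2 − 3650·3.1 = 0 → M_O = -607.4 N·m.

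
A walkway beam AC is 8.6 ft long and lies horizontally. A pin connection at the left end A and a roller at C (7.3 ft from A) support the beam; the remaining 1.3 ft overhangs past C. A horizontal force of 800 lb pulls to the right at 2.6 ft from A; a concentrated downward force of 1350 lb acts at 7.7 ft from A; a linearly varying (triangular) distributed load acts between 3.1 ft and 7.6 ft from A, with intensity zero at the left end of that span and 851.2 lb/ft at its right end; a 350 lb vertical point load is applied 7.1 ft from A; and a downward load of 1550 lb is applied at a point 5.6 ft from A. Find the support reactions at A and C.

A_x = -800.0 lb, A_y = 611.4 lb, C_y = 4554 lb

Resultant of the triangular load: ½ × 851.2 × 4.5 = 1915.2 lb, acting at 6.1 ft from A (one-third of the span from the peak).
Taking moments about A: C_y·7.3 − 1350·7.7 − (½·851.2·4.5)·6.1 − 350·7.1 − 1550·5.6 = 0 → C_y = 33242.72/7.3 = 4553.8 ≈ 4554 lb.
ΣF_y = 0: A_y + 4553.8 − 1350 − ½·851.2·4.5 − 350 − 1550 = 0 → A_y = 611.4 lb.
ΣF_x = 0: A_x + 800 = 0 → A_x = -800.0 lb.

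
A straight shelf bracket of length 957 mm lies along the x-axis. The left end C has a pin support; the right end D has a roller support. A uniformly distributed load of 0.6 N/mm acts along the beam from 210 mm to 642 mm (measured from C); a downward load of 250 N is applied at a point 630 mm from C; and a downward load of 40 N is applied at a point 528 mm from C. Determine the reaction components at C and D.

C_x = 0, C_y = 247.2 N, D_y = 302.0 N

Resultant of the distributed load: 0.6 × 432 = 259.2 N at 426 mm from C.
ΣM about C: D_y·957 − (0.6·432)·426 − 250·630 − 40·528 = 0 → D_y = 289039.2/957 = 302.026 ≈ 302.0 N.
ΣF_y = 0: C_y + 302.026 − 0.6·432 − 250 − 40 = 0 → C_y = 247.2 N.
ΣF_x = 0: no horizontal applied forces, so C_x = 0.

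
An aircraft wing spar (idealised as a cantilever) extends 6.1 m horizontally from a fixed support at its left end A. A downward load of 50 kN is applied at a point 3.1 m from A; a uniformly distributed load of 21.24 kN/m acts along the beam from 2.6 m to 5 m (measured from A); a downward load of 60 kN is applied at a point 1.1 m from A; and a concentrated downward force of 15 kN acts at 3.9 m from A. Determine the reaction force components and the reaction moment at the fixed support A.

Resultant of the distributed load: 21.24 × 2.4 = 50.976 kN at 3.8 m from A.
ΣF_x = 0: A_x = 0.
ΣF_y = 0: A_y − 50 − 21.24·2.4 − 60 − 15 = 0 → A_y = 176.0 kN.
ΣM about A: M_A − 50·3.1 − (21.24·2.4)·3.8 − 60·1.1 − 15·3.9 = 0 → M_A = 473.2 kN·m.

A_x = 0, A_y = 176.0 kN, M_A = 473.2 kN·m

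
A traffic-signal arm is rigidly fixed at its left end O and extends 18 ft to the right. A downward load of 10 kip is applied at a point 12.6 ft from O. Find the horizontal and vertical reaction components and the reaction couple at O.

O_x = 0, O_y = 10.00 kip, M_O = 126.0 kip·ft

ΣF_x = 0: O_x = 0.
ΣF_y = 0: O_y − 10 = 0 → O_y = 10.00 kip.
ΣM about O: M_O − 10·12.6 = 0 → M_O = 126.0 kip·ft.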